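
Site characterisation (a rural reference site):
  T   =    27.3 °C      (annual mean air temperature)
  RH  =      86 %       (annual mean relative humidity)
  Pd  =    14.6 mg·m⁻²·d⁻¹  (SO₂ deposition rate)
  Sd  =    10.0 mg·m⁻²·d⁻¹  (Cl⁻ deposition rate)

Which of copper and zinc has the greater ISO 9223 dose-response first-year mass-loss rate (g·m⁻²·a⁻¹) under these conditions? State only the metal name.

copper

copper: T>10 °C ⇒ hinge -0.080·(27.3−10) = -1.3840
  sulphur-dioxide contribution → 0.4261 μm/a
  chloride contribution → 1.608 μm/a
  ⇒ r_corr(copper) = 2.034 μm/a
  mass loss = 2.034 μm/a × 8.96 g/cm³ = 18.22 g·m⁻²·a⁻¹
zinc: f(T) = -0.071·(T−10) [T>10 °C] = -1.2283
  sulphur-dioxide contribution → 0.642 μm/a
  chloride contribution → 1.317 μm/a
  total first-year rate 1.959 μm/a
  mass loss = 1.959 μm/a × 7.14 g/cm³ = 13.99 g·m⁻²·a⁻¹
Ordering by g·m⁻²·a⁻¹: copper (18.2) > zinc (14)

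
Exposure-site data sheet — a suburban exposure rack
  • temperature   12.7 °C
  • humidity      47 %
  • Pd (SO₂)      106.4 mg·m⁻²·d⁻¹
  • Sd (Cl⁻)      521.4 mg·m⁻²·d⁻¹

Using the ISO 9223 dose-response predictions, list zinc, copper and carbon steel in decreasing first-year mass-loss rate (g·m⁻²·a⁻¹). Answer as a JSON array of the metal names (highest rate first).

zinc: temperature factor f = -0.071·(2.7) = -0.1917
  Pd branch = 0.0129·Pd^0.44·e^(0.046·RH+f) = 0.7213 μm/a
  Sd branch = 0.0175·Sd^0.57·e^(0.008·RH+0.085·T) = 2.654 μm/a
  sum: 0.7213 + 2.654 → r_corr = 3.376 μm/a
  mass loss = 3.376 μm/a × 7.14 g/cm³ = 24.1 g·m⁻²·a⁻¹
copper: T>10 °C ⇒ hinge -0.080·(12.7−10) = -0.2160
  Pd branch = 0.0053·Pd^0.26·e^(0.059·RH+f) = 0.23 μm/a
  Cl⁻ term: 0.01025·521.4^0.27·exp(0.036·47+0.049·12.7) = 0.5616
  sum: 0.23 + 0.5616 → r_corr = 0.7916 μm/a
  mass loss = 0.7916 μm/a × 8.96 g/cm³ = 7.093 g·m⁻²·a⁻¹
carbon steel: f(T) = -0.054·(T−10) [T>10 °C] = -0.1458
  SO₂ term: 1.77·106.4^0.52·exp(0.02·47-0.1458) = 44.35
  Sd branch = 0.102·Sd^0.62·e^(0.033·RH+0.04·T) = 38.68 μm/a
  r_corr = 44.35 + 38.68 = 83.03 μm/a
  mass loss = 83.03 μm/a × 7.85 g/cm³ = 651.8 g·m⁻²·a⁻¹
Ordering by g·m⁻²·a⁻¹: carbon steel (652) > zinc (24.1) > copper (7.09)

["carbon steel", "zinc", "copper"]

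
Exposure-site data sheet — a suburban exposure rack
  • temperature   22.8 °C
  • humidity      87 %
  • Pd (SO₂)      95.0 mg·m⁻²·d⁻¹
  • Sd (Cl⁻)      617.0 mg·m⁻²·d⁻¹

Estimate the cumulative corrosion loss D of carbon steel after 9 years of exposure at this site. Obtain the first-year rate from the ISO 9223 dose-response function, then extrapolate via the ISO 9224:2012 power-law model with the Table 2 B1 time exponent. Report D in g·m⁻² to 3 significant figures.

D(9) = 7.30e+03 g·m⁻²

carbon steel: T>10 °C ⇒ hinge -0.054·(22.8−10) = -0.6912
  SO₂ term: 1.77·95.0^0.52·exp(0.02·87-0.6912) = 53.94
  Sd branch = 0.102·Sd^0.62·e^(0.033·RH+0.04·T) = 240.7 μm/a
  sum: 53.94 + 240.7 → r_corr = 294.7 μm/a
Power-law: D(9) = r_corr · 9^0.523
  D(9) = 294.7 × 9^0.523 = 294.7 × 3.156 = 929.8 μm
  Mass loss = 929.8 μm × 7.85 g/cm³ = 7299 g·m⁻²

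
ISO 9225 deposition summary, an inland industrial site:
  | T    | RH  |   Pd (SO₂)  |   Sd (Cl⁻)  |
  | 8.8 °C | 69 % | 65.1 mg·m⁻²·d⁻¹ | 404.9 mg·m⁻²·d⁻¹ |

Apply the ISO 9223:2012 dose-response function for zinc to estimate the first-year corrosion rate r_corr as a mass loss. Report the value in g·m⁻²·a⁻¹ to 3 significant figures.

r_corr = 27.3 g·m⁻²·a⁻¹

zinc: temperature factor f = +0.038·(-1.2) = -0.0456
  Pd branch = 0.0129·Pd^0.44·e^(0.046·RH+f) = 1.85 μm/a
  Cl⁻ term: 0.0175·404.9^0.57·exp(0.008·69+0.085·8.8) = 1.967
  r_corr = 1.85 + 1.967 = 3.817 μm/a
Convert to mass loss: 3.817 μm/a × 7.14 g/cm³ = 27.25 g·m⁻²·a⁻¹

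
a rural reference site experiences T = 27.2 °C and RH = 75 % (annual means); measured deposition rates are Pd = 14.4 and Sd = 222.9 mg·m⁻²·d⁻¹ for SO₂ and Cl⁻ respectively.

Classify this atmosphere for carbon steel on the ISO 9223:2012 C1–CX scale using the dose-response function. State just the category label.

C5

carbon steel: T>10 °C ⇒ hinge -0.054·(27.2−10) = -0.9288
  SO₂ term: 1.77·14.4^0.52·exp(0.02·75-0.9288) = 12.54
  Cl⁻ term: 0.102·222.9^0.62·exp(0.033·75+0.04·27.2) = 102.8
  r_corr = 12.54 + 102.8 = 115.3 μm/a
Category bounds: 80…200 μm/a bracket r_corr ⇒ C5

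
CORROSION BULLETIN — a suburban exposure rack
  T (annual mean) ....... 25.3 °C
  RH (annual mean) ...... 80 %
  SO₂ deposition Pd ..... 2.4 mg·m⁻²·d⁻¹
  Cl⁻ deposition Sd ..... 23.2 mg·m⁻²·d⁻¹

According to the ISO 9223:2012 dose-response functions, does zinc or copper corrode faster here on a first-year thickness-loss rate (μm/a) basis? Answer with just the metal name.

zinc

zinc: temperature factor f = -0.071·(15.3) = -1.0863
  Pd branch = 0.0129·Pd^0.44·e^(0.046·RH+f) = 0.2537 μm/a
  Cl⁻ term: 0.0175·23.2^0.57·exp(0.008·80+0.085·25.3) = 1.711
  r_corr = 0.2537 + 1.711 = 1.965 μm/a
copper: f(T) = -0.080·(T−10) [T>10 °C] = -1.2240
  Pd branch = 0.0053·Pd^0.26·e^(0.059·RH+f) = 0.2195 μm/a
  Sd branch = 0.01025·Sd^0.27·e^(0.036·RH+0.049·T) = 1.474 μm/a
  sum: 0.2195 + 1.474 → r_corr = 1.694 μm/a
Ordering by μm/a: zinc (1.96) > copper (1.69)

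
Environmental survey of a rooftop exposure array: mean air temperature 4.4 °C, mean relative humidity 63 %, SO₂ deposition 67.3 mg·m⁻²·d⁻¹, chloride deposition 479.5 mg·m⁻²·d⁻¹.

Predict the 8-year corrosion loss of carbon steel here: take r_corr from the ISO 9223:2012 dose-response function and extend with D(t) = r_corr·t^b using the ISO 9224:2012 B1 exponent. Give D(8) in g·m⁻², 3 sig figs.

carbon steel: temperature factor f = +0.150·(-5.6) = -0.8400
  Pd branch = 1.77·Pd^0.52·e^(0.02·RH+f) = 24.04 μm/a
  Sd branch = 0.102·Sd^0.62·e^(0.033·RH+0.04·T) = 44.67 μm/a
  sum: 24.04 + 44.67 → r_corr = 68.71 μm/a
Long-term exponent b (ISO 9224 Table 2, B1) = 0.523
  D(8) = 68.71 × 8^0.523 = 68.71 × 2.967 = 203.9 μm
  Mass loss = 203.9 μm × 7.85 g/cm³ = 1600 g·m⁻²

D(8) = 1.60e+03 g·m⁻²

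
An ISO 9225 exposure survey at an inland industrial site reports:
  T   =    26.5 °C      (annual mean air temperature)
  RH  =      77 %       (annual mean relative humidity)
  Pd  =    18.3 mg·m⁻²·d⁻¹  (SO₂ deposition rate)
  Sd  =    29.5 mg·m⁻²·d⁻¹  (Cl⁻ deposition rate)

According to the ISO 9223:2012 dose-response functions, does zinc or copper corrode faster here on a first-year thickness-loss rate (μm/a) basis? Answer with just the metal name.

zinc: temperature factor f = -0.071·(16.5) = -1.1715
  SO₂ term: 0.0129·18.3^0.44·exp(0.046·77-1.1715) = 0.4961
  Sd branch = 0.0175·Sd^0.57·e^(0.008·RH+0.085·T) = 2.121 μm/a
  r_corr = 0.4961 + 2.121 = 2.617 μm/a
copper: temperature factor f = -0.080·(16.5) = -1.3200
  SO₂ term: 0.0053·18.3^0.26·exp(0.059·77-1.3200) = 0.2833
  Sd branch = 0.01025·Sd^0.27·e^(0.036·RH+0.049·T) = 1.498 μm/a
  r_corr = 0.2833 + 1.498 = 1.781 μm/a
Ordering by μm/a: zinc (2.62) > copper (1.78)

zinc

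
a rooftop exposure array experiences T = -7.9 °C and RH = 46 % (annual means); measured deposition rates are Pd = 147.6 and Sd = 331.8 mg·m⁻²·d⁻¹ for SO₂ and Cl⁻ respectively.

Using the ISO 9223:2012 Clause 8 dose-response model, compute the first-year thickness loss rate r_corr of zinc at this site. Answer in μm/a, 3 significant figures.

r_corr = 0.841 μm/a

zinc: f(T) = +0.038·(T−10) [T≤10 °C] = -0.6802
  Pd branch = 0.0129·Pd^0.44·e^(0.046·RH+f) = 0.4881 μm/a
  Sd branch = 0.0175·Sd^0.57·e^(0.008·RH+0.085·T) = 0.3533 μm/a
  sum: 0.4881 + 0.3533 → r_corr = 0.8414 μm/a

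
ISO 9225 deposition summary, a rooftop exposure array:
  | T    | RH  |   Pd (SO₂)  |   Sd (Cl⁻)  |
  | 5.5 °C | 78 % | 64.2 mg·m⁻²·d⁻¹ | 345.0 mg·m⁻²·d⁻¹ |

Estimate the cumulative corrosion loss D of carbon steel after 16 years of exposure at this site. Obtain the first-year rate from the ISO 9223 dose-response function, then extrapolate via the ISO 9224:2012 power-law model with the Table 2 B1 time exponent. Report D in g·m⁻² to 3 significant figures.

carbon steel: T≤10 °C ⇒ hinge +0.150·(5.5−10) = -0.6750
  sulphur-dioxide contribution → 37.35 μm/a
  chloride contribution → 62.44 μm/a
  ⇒ r_corr(carbon steel) = 99.79 μm/a
Long-term exponent b (ISO 9224 Table 2, B1) = 0.523
  D(16) = 99.79 × 16^0.523 = 99.79 × 4.263 = 425.4 μm
  Mass loss = 425.4 μm × 7.85 g/cm³ = 3340 g·m⁻²

D(16) = 3.34e+03 g·m⁻²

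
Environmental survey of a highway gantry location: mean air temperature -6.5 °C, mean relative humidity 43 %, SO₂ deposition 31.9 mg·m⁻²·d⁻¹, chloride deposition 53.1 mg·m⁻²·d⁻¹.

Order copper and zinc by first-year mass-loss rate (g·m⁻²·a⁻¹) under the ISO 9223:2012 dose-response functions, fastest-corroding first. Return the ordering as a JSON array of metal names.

copper: T≤10 °C ⇒ hinge +0.126·(-6.5−10) = -2.0790
  SO₂ term: 0.0053·31.9^0.26·exp(0.059·43-2.0790) = 0.02061
  Sd branch = 0.01025·Sd^0.27·e^(0.036·RH+0.049·T) = 0.1024 μm/a
  sum: 0.02061 + 0.1024 → r_corr = 0.1231 μm/a
  mass loss = 0.1231 μm/a × 8.96 g/cm³ = 1.103 g·m⁻²·a⁻¹
zinc: temperature factor f = +0.038·(-16.5) = -0.6270
  Pd branch = 0.0129·Pd^0.44·e^(0.046·RH+f) = 0.2286 μm/a
  Cl⁻ term: 0.0175·53.1^0.57·exp(0.008·43+0.085·-6.5) = 0.1367
  sum: 0.2286 + 0.1367 → r_corr = 0.3653 μm/a
  mass loss = 0.3653 μm/a × 7.14 g/cm³ = 2.608 g·m⁻²·a⁻¹
Ordering by g·m⁻²·a⁻¹: zinc (2.61) > copper (1.1)

["zinc", "copper"]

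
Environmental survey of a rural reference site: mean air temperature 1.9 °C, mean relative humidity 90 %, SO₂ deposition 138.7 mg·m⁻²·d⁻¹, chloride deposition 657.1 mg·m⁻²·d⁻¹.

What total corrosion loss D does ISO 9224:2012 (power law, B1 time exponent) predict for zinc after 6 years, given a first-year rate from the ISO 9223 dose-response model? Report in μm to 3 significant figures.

zinc: f(T) = +0.038·(T−10) [T≤10 °C] = -0.3078
  Pd branch = 0.0129·Pd^0.44·e^(0.046·RH+f) = 5.217 μm/a
  Sd branch = 0.0175·Sd^0.57·e^(0.008·RH+0.085·T) = 1.706 μm/a
  r_corr = 5.217 + 1.706 = 6.923 μm/a
Long-term exponent b (ISO 9224 Table 2, B1) = 0.813
  D(6) = 6.923 × 6^0.813 = 6.923 × 4.292 = 29.71 μm

D(6) = 29.7 μm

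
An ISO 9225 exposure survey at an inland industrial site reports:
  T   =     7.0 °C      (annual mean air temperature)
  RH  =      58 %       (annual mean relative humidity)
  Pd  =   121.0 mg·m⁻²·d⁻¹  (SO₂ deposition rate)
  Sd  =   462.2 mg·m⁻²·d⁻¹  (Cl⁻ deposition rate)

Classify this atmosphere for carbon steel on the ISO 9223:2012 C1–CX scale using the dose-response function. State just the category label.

C5

carbon steel: T≤10 °C ⇒ hinge +0.150·(7.0−10) = -0.4500
  Pd branch = 1.77·Pd^0.52·e^(0.02·RH+f) = 43.59 μm/a
  Cl⁻ term: 0.102·462.2^0.62·exp(0.033·58+0.04·7.0) = 41.08
  sum: 43.59 + 41.08 → r_corr = 84.67 μm/a
Category bounds: 80…200 μm/a bracket r_corr ⇒ C5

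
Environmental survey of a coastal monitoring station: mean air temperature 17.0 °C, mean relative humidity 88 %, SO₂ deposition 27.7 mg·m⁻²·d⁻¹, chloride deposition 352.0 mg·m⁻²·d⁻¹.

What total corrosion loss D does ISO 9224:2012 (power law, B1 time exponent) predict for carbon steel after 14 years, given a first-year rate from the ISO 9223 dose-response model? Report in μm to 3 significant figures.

carbon steel: T>10 °C ⇒ hinge -0.054·(17.0−10) = -0.3780
  Pd branch = 1.77·Pd^0.52·e^(0.02·RH+f) = 39.65 μm/a
  Cl⁻ term: 0.102·352.0^0.62·exp(0.033·88+0.04·17.0) = 139.3
  sum: 39.65 + 139.3 → r_corr = 179 μm/a
Power-law: D(14) = r_corr · 14^0.523
  D(14) = 179 × 14^0.523 = 179 × 3.976 = 711.5 μm

D(14) = 711 μm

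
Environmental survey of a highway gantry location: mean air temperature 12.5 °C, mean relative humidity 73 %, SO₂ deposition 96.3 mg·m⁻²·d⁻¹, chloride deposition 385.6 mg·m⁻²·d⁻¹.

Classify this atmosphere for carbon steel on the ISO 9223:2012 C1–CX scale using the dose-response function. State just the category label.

carbon steel: T>10 °C ⇒ hinge -0.054·(12.5−10) = -0.1350
  sulphur-dioxide contribution → 71.6 μm/a
  chloride contribution → 75.05 μm/a
  total first-year rate 146.7 μm/a
ISO 9223 Table 2 (carbon steel): 80 < 147 ≤ 200 μm/a ⇒ C5

C5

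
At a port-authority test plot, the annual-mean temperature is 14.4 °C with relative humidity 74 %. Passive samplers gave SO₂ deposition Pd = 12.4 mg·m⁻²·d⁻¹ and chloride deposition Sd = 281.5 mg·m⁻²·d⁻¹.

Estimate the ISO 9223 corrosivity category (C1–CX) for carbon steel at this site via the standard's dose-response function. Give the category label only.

carbon steel: T>10 °C ⇒ hinge -0.054·(14.4−10) = -0.2376
  Pd branch = 1.77·Pd^0.52·e^(0.02·RH+f) = 22.7 μm/a
  Cl⁻ term: 0.102·281.5^0.62·exp(0.033·74+0.04·14.4) = 68.86
  r_corr = 22.7 + 68.86 = 91.57 μm/a
91.6 μm/a falls in (80, 200] for carbon steel → category C5

C5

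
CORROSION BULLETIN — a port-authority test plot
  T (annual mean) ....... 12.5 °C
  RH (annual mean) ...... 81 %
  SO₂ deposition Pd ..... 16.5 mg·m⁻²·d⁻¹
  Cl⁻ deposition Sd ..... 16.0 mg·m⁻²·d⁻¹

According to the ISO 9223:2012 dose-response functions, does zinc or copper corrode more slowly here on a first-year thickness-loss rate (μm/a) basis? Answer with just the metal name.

copper

zinc: T>10 °C ⇒ hinge -0.071·(12.5−10) = -0.1775
  sulphur-dioxide contribution → 1.539 μm/a
  chloride contribution → 0.4702 μm/a
  ⇒ r_corr(zinc) = 2.01 μm/a
copper: temperature factor f = -0.080·(2.5) = -0.2000
  sulphur-dioxide contribution → 1.07 μm/a
  chloride contribution → 0.7383 μm/a
  ⇒ r_corr(copper) = 1.808 μm/a
Ordering by μm/a: zinc (2.01) > copper (1.81)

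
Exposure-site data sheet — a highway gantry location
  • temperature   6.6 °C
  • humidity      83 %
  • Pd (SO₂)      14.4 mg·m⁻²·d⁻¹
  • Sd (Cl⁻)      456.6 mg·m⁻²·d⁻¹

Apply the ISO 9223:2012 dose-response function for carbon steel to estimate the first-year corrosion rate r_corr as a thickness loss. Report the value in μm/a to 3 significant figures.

r_corr = 114 μm/a

carbon steel: temperature factor f = +0.150·(-3.4) = -0.5100
  Pd branch = 1.77·Pd^0.52·e^(0.02·RH+f) = 22.37 μm/a
  Sd branch = 0.102·Sd^0.62·e^(0.033·RH+0.04·T) = 91.56 μm/a
  r_corr = 22.37 + 91.56 = 113.9 μm/a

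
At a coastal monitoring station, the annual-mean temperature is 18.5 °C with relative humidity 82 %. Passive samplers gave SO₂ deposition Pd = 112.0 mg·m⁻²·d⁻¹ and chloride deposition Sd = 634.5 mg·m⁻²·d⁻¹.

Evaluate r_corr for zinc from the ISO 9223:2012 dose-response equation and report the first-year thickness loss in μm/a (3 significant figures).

zinc: T>10 °C ⇒ hinge -0.071·(18.5−10) = -0.6035
  Pd branch = 0.0129·Pd^0.44·e^(0.046·RH+f) = 2.445 μm/a
  Sd branch = 0.0175·Sd^0.57·e^(0.008·RH+0.085·T) = 6.431 μm/a
  sum: 2.445 + 6.431 → r_corr = 8.876 μm/a

r_corr = 8.88 μm/a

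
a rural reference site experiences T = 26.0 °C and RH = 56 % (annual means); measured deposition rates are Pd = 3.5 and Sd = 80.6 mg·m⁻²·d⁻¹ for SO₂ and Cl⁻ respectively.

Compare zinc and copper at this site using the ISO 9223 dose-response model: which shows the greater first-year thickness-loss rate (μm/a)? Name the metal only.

zinc: temperature factor f = -0.071·(16.0) = -1.1360
  SO₂ term: 0.0129·3.5^0.44·exp(0.046·56-1.1360) = 0.09449
  Cl⁻ term: 0.0175·80.6^0.57·exp(0.008·56+0.085·26.0) = 3.048
  r_corr = 0.09449 + 3.048 = 3.142 μm/a
copper: f(T) = -0.080·(T−10) [T>10 °C] = -1.2800
  Pd branch = 0.0053·Pd^0.26·e^(0.059·RH+f) = 0.05556 μm/a
  Sd branch = 0.01025·Sd^0.27·e^(0.036·RH+0.049·T) = 0.9 μm/a
  r_corr = 0.05556 + 0.9 = 0.9556 μm/a
Ordering by μm/a: zinc (3.14) > copper (0.956)

zinc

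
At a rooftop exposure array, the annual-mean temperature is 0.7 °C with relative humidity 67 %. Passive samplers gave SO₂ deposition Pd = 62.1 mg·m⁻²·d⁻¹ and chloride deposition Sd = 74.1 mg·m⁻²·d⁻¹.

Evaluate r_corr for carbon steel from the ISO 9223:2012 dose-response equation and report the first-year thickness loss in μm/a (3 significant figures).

r_corr = 28.2 μm/a

carbon steel: temperature factor f = +0.150·(-9.3) = -1.3950
  SO₂ term: 1.77·62.1^0.52·exp(0.02·67-1.3950) = 14.34
  Cl⁻ term: 0.102·74.1^0.62·exp(0.033·67+0.04·0.7) = 13.81
  r_corr = 14.34 + 13.81 = 28.15 μm/a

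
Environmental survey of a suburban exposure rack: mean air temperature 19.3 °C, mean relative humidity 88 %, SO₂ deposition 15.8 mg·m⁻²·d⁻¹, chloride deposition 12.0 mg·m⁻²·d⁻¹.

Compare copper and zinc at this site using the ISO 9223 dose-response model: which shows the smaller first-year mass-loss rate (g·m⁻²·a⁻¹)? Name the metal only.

copper: T>10 °C ⇒ hinge -0.080·(19.3−10) = -0.7440
  sulphur-dioxide contribution → 0.9283 μm/a
  chloride contribution → 1.226 μm/a
  ⇒ r_corr(copper) = 2.155 μm/a
  mass loss = 2.155 μm/a × 8.96 g/cm³ = 19.31 g·m⁻²·a⁻¹
zinc: f(T) = -0.071·(T−10) [T>10 °C] = -0.6603
  sulphur-dioxide contribution → 1.286 μm/a
  chloride contribution → 0.7523 μm/a
  total first-year rate 2.038 μm/a
  mass loss = 2.038 μm/a × 7.14 g/cm³ = 14.55 g·m⁻²·a⁻¹
Ordering by g·m⁻²·a⁻¹: copper (19.3) > zinc (14.6)

zinc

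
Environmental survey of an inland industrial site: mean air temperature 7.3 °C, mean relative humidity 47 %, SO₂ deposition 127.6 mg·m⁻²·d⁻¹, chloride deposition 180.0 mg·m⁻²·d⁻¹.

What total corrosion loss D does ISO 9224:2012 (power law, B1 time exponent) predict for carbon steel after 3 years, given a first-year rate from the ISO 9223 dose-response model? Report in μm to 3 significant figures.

D(3) = 95.4 μm

carbon steel: temperature factor f = +0.150·(-2.7) = -0.4050
  sulphur-dioxide contribution → 37.62 μm/a
  chloride contribution → 16.12 μm/a
  total first-year rate 53.73 μm/a
ISO 9224: D(t) = r_corr · t^b with b = 0.523 (carbon steel, B1)
  D(3) = 53.73 × 3^0.523 = 53.73 × 1.776 = 95.45 μm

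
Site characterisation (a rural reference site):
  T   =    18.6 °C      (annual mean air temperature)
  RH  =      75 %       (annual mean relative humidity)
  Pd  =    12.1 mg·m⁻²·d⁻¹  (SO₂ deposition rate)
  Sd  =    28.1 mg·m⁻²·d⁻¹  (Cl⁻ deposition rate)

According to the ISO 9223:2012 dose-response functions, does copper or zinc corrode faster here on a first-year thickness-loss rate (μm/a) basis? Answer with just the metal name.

zinc

copper: f(T) = -0.080·(T−10) [T>10 °C] = -0.6880
  SO₂ term: 0.0053·12.1^0.26·exp(0.059·75-0.6880) = 0.4254
  Cl⁻ term: 0.01025·28.1^0.27·exp(0.036·75+0.049·18.6) = 0.9339
  sum: 0.4254 + 0.9339 → r_corr = 1.359 μm/a
zinc: T>10 °C ⇒ hinge -0.071·(18.6−10) = -0.6106
  SO₂ term: 0.0129·12.1^0.44·exp(0.046·75-0.6106) = 0.6609
  Cl⁻ term: 0.0175·28.1^0.57·exp(0.008·75+0.085·18.6) = 1.038
  r_corr = 0.6609 + 1.038 = 1.698 μm/a
Ordering by μm/a: zinc (1.7) > copper (1.36)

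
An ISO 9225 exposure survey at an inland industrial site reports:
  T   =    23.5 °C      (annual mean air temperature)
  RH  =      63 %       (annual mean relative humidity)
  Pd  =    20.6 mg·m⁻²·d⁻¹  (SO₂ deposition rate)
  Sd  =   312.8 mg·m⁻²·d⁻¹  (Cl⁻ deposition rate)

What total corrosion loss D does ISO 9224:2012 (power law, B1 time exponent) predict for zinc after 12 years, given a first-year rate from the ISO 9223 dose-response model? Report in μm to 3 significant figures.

D(12) = 45.1 μm

zinc: f(T) = -0.071·(T−10) [T>10 °C] = -0.9585
  sulphur-dioxide contribution → 0.3396 μm/a
  chloride contribution → 5.646 μm/a
  total first-year rate 5.985 μm/a
ISO 9224: D(t) = r_corr · t^b with b = 0.813 (zinc, B1)
  D(12) = 5.985 × 12^0.813 = 5.985 × 7.54 = 45.13 μm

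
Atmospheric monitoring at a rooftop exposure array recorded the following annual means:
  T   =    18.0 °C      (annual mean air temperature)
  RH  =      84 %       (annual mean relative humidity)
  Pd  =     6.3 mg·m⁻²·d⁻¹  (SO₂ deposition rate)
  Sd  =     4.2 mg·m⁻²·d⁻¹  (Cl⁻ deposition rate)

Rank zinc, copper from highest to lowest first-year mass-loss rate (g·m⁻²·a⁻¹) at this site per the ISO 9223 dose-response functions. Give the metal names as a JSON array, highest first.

zinc: T>10 °C ⇒ hinge -0.071·(18.0−10) = -0.5680
  Pd branch = 0.0129·Pd^0.44·e^(0.046·RH+f) = 0.783 μm/a
  Sd branch = 0.0175·Sd^0.57·e^(0.008·RH+0.085·T) = 0.3586 μm/a
  r_corr = 0.783 + 0.3586 = 1.142 μm/a
  mass loss = 1.142 μm/a × 7.14 g/cm³ = 8.151 g·m⁻²·a⁻¹
copper: f(T) = -0.080·(T−10) [T>10 °C] = -0.6400
  SO₂ term: 0.0053·6.3^0.26·exp(0.059·84-0.6400) = 0.6405
  Sd branch = 0.01025·Sd^0.27·e^(0.036·RH+0.049·T) = 0.7505 μm/a
  r_corr = 0.6405 + 0.7505 = 1.391 μm/a
  mass loss = 1.391 μm/a × 8.96 g/cm³ = 12.46 g·m⁻²·a⁻¹
Ordering by g·m⁻²·a⁻¹: copper (12.5) > zinc (8.15)

["copper", "zinc"]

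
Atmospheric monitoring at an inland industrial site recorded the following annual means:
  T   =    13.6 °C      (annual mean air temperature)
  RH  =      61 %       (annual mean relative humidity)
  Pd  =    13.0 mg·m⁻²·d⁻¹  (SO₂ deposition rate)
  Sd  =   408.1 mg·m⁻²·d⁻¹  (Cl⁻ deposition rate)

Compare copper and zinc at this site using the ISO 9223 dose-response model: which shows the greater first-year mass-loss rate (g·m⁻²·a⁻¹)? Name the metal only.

copper: f(T) = -0.080·(T−10) [T>10 °C] = -0.2880
  Pd branch = 0.0053·Pd^0.26·e^(0.059·RH+f) = 0.283 μm/a
  Cl⁻ term: 0.01025·408.1^0.27·exp(0.036·61+0.049·13.6) = 0.9094
  r_corr = 0.283 + 0.9094 = 1.192 μm/a
  mass loss = 1.192 μm/a × 8.96 g/cm³ = 10.68 g·m⁻²·a⁻¹
zinc: temperature factor f = -0.071·(3.6) = -0.2556
  Pd branch = 0.0129·Pd^0.44·e^(0.046·RH+f) = 0.5109 μm/a
  Cl⁻ term: 0.0175·408.1^0.57·exp(0.008·61+0.085·13.6) = 2.787
  sum: 0.5109 + 2.787 → r_corr = 3.298 μm/a
  mass loss = 3.298 μm/a × 7.14 g/cm³ = 23.55 g·m⁻²·a⁻¹
Ordering by g·m⁻²·a⁻¹: zinc (23.5) > copper (10.7)

zinc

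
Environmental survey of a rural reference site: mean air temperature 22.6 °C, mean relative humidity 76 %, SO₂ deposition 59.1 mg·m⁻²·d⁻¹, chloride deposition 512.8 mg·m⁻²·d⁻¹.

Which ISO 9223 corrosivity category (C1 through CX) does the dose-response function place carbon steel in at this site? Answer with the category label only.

C5

carbon steel: f(T) = -0.054·(T−10) [T>10 °C] = -0.6804
  SO₂ term: 1.77·59.1^0.52·exp(0.02·76-0.6804) = 34.18
  Sd branch = 0.102·Sd^0.62·e^(0.033·RH+0.04·T) = 148.1 μm/a
  r_corr = 34.18 + 148.1 = 182.3 μm/a
182 μm/a falls in (80, 200] for carbon steel → category C5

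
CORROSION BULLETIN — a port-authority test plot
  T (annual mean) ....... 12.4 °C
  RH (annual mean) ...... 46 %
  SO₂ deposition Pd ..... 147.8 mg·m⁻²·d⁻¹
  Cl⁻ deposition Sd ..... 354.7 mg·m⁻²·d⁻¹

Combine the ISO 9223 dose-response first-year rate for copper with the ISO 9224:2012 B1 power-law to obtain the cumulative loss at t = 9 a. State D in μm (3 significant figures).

copper: T>10 °C ⇒ hinge -0.080·(12.4−10) = -0.1920
  sulphur-dioxide contribution → 0.2419 μm/a
  chloride contribution → 0.4811 μm/a
  ⇒ r_corr(copper) = 0.723 μm/a
Power-law: D(9) = r_corr · 9^0.667
  D(9) = 0.723 × 9^0.667 = 0.723 × 4.33 = 3.131 μm

D(9) = 3.13 μm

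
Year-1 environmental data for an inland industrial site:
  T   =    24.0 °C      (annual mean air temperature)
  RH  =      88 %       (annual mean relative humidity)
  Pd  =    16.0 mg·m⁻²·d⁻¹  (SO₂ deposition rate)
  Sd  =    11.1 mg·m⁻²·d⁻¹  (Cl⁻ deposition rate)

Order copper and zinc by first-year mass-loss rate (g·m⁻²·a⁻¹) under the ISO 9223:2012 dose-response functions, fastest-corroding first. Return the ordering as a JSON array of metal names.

copper: T>10 °C ⇒ hinge -0.080·(24.0−10) = -1.1200
  sulphur-dioxide contribution → 0.6394 μm/a
  chloride contribution → 1.512 μm/a
  ⇒ r_corr(copper) = 2.151 μm/a
  mass loss = 2.151 μm/a × 8.96 g/cm³ = 19.28 g·m⁻²·a⁻¹
zinc: T>10 °C ⇒ hinge -0.071·(24.0−10) = -0.9940
  sulphur-dioxide contribution → 0.9263 μm/a
  chloride contribution → 1.073 μm/a
  ⇒ r_corr(zinc) = 1.999 μm/a
  mass loss = 1.999 μm/a × 7.14 g/cm³ = 14.27 g·m⁻²·a⁻¹
Ordering by g·m⁻²·a⁻¹: copper (19.3) > zinc (14.3)

["copper", "zinc"]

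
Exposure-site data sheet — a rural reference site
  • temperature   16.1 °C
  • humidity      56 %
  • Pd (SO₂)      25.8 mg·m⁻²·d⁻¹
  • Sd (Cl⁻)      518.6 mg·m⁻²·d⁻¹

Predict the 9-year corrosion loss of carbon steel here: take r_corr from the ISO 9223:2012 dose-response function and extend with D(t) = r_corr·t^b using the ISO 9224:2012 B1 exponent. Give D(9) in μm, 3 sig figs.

D(9) = 254 μm

carbon steel: T>10 °C ⇒ hinge -0.054·(16.1−10) = -0.3294
  SO₂ term: 1.77·25.8^0.52·exp(0.02·56-0.3294) = 21.15
  Sd branch = 0.102·Sd^0.62·e^(0.033·RH+0.04·T) = 59.44 μm/a
  r_corr = 21.15 + 59.44 = 80.59 μm/a
Long-term exponent b (ISO 9224 Table 2, B1) = 0.523
  D(9) = 80.59 × 9^0.523 = 80.59 × 3.156 = 254.3 μm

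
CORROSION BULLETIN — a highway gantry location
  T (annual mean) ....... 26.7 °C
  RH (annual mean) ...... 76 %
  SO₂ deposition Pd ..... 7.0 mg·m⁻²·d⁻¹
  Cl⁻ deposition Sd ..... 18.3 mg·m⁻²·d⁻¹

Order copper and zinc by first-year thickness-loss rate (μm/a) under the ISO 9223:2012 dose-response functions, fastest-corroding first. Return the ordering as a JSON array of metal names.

["zinc", "copper"]

copper: temperature factor f = -0.080·(16.7) = -1.3360
  Pd branch = 0.0053·Pd^0.26·e^(0.059·RH+f) = 0.2047 μm/a
  Cl⁻ term: 0.01025·18.3^0.27·exp(0.036·76+0.049·26.7) = 1.282
  sum: 0.2047 + 1.282 → r_corr = 1.487 μm/a
zinc: temperature factor f = -0.071·(16.7) = -1.1857
  Pd branch = 0.0129·Pd^0.44·e^(0.046·RH+f) = 0.306 μm/a
  Cl⁻ term: 0.0175·18.3^0.57·exp(0.008·76+0.085·26.7) = 1.63
  r_corr = 0.306 + 1.63 = 1.937 μm/a
Ordering by μm/a: zinc (1.94) > copper (1.49)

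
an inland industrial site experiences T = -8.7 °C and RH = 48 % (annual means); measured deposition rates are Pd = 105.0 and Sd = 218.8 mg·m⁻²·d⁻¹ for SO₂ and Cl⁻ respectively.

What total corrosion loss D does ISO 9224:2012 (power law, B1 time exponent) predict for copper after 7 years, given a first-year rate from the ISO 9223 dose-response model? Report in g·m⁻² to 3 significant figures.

D(7) = 6.23 g·m⁻²

copper: f(T) = +0.126·(T−10) [T≤10 °C] = -2.3562
  sulphur-dioxide contribution → 0.0286 μm/a
  chloride contribution → 0.1614 μm/a
  ⇒ r_corr(copper) = 0.19 μm/a
Power-law: D(7) = r_corr · 7^0.667
  D(7) = 0.19 × 7^0.667 = 0.19 × 3.662 = 0.6957 μm
  Mass loss = 0.6957 μm × 8.96 g/cm³ = 6.233 g·m⁻²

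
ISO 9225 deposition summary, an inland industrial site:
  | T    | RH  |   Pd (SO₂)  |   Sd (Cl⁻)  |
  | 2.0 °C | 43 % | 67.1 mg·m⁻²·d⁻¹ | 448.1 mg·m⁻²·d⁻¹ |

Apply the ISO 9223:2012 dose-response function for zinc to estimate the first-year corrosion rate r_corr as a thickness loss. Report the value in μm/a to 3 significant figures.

zinc: f(T) = +0.038·(T−10) [T≤10 °C] = -0.3040
  Pd branch = 0.0129·Pd^0.44·e^(0.046·RH+f) = 0.4379 μm/a
  Sd branch = 0.0175·Sd^0.57·e^(0.008·RH+0.085·T) = 0.9496 μm/a
  sum: 0.4379 + 0.9496 → r_corr = 1.387 μm/a

r_corr = 1.39 μm/a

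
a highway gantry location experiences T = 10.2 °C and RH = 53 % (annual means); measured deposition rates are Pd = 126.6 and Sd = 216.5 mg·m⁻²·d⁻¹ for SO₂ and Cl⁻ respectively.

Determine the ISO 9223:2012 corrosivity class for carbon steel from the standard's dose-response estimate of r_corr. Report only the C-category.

carbon steel: temperature factor f = -0.054·(0.2) = -0.0108
  Pd branch = 1.77·Pd^0.52·e^(0.02·RH+f) = 62.65 μm/a
  Cl⁻ term: 0.102·216.5^0.62·exp(0.033·53+0.04·10.2) = 24.74
  sum: 62.65 + 24.74 → r_corr = 87.38 μm/a
Category bounds: 80…200 μm/a bracket r_corr ⇒ C5

C5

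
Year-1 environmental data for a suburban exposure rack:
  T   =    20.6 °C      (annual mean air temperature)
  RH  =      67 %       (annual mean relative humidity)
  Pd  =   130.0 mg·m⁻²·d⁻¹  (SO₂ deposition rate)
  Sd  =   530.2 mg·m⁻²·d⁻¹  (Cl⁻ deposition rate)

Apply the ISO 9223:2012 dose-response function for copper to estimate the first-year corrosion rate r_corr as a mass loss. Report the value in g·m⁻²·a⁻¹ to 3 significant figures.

r_corr = 19.0 g·m⁻²·a⁻¹

copper: f(T) = -0.080·(T−10) [T>10 °C] = -0.8480
  Pd branch = 0.0053·Pd^0.26·e^(0.059·RH+f) = 0.4192 μm/a
  Sd branch = 0.01025·Sd^0.27·e^(0.036·RH+0.049·T) = 1.707 μm/a
  sum: 0.4192 + 1.707 → r_corr = 2.126 μm/a
Convert to mass loss: 2.126 μm/a × 8.96 g/cm³ = 19.05 g·m⁻²·a⁻¹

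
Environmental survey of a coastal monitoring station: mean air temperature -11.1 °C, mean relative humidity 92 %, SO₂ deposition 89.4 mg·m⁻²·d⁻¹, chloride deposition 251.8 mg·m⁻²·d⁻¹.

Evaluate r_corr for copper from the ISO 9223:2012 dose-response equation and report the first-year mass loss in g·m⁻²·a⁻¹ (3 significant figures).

copper: T≤10 °C ⇒ hinge +0.126·(-11.1−10) = -2.6586
  SO₂ term: 0.0053·89.4^0.26·exp(0.059·92-2.6586) = 0.2719
  Sd branch = 0.01025·Sd^0.27·e^(0.036·RH+0.049·T) = 0.7264 μm/a
  sum: 0.2719 + 0.7264 → r_corr = 0.9983 μm/a
Convert to mass loss: 0.9983 μm/a × 8.96 g/cm³ = 8.945 g·m⁻²·a⁻¹

r_corr = 8.94 g·m⁻²·a⁻¹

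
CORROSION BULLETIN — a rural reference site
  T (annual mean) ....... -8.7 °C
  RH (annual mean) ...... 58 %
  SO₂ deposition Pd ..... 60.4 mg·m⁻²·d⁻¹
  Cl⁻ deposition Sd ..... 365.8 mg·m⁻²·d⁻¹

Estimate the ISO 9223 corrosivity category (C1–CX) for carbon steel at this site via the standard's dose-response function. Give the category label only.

carbon steel: temperature factor f = +0.150·(-18.7) = -2.8050
  Pd branch = 1.77·Pd^0.52·e^(0.02·RH+f) = 2.882 μm/a
  Sd branch = 0.102·Sd^0.62·e^(0.033·RH+0.04·T) = 18.96 μm/a
  r_corr = 2.882 + 18.96 = 21.85 μm/a
21.8 μm/a falls in (1.3, 25] for carbon steel → category C2

C2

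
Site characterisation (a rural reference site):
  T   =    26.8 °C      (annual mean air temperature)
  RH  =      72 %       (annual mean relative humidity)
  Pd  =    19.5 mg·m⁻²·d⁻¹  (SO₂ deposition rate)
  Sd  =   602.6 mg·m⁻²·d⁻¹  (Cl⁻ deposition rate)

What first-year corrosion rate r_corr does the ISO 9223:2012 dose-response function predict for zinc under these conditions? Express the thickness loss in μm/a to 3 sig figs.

zinc: T>10 °C ⇒ hinge -0.071·(26.8−10) = -1.1928
  SO₂ term: 0.0129·19.5^0.44·exp(0.046·72-1.1928) = 0.3968
  Sd branch = 0.0175·Sd^0.57·e^(0.008·RH+0.085·T) = 11.67 μm/a
  sum: 0.3968 + 11.67 → r_corr = 12.07 μm/a

r_corr = 12.1 μm/a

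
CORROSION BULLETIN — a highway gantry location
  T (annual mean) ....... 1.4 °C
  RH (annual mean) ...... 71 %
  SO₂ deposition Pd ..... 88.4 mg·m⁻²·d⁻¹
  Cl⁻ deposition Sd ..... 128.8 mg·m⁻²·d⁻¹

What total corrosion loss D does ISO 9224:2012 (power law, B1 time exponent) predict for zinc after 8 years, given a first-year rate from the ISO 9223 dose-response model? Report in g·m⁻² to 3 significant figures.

zinc: T≤10 °C ⇒ hinge +0.038·(1.4−10) = -0.3268
  Pd branch = 0.0129·Pd^0.44·e^(0.046·RH+f) = 1.752 μm/a
  Cl⁻ term: 0.0175·128.8^0.57·exp(0.008·71+0.085·1.4) = 0.5547
  r_corr = 1.752 + 0.5547 = 2.307 μm/a
Long-term exponent b (ISO 9224 Table 2, B1) = 0.813
  D(8) = 2.307 × 8^0.813 = 2.307 × 5.423 = 12.51 μm
  Mass loss = 12.51 μm × 7.14 g/cm³ = 89.31 g·m⁻²

D(8) = 89.3 g·m⁻²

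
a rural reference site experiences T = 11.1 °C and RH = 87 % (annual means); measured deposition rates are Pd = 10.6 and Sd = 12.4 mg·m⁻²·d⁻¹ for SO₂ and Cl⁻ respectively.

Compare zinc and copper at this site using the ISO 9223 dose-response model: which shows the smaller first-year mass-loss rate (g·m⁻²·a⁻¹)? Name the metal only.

zinc: T>10 °C ⇒ hinge -0.071·(11.1−10) = -0.0781
  Pd branch = 0.0129·Pd^0.44·e^(0.046·RH+f) = 1.844 μm/a
  Cl⁻ term: 0.0175·12.4^0.57·exp(0.008·87+0.085·11.1) = 0.3787
  sum: 1.844 + 0.3787 → r_corr = 2.223 μm/a
  mass loss = 2.223 μm/a × 7.14 g/cm³ = 15.87 g·m⁻²·a⁻¹
copper: temperature factor f = -0.080·(1.1) = -0.0880
  SO₂ term: 0.0053·10.6^0.26·exp(0.059·87-0.0880) = 1.52
  Sd branch = 0.01025·Sd^0.27·e^(0.036·RH+0.049·T) = 0.7987 μm/a
  sum: 1.52 + 0.7987 → r_corr = 2.319 μm/a
  mass loss = 2.319 μm/a × 8.96 g/cm³ = 20.78 g·m⁻²·a⁻¹
Ordering by g·m⁻²·a⁻¹: copper (20.8) > zinc (15.9)

zinc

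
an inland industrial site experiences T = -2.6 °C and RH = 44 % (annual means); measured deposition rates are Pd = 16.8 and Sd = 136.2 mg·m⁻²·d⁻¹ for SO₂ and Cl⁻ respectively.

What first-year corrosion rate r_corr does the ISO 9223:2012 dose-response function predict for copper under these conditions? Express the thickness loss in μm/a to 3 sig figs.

r_corr = 0.196 μm/a

copper: f(T) = +0.126·(T−10) [T≤10 °C] = -1.5876
  Pd branch = 0.0053·Pd^0.26·e^(0.059·RH+f) = 0.03026 μm/a
  Sd branch = 0.01025·Sd^0.27·e^(0.036·RH+0.049·T) = 0.1658 μm/a
  sum: 0.03026 + 0.1658 → r_corr = 0.196 μm/a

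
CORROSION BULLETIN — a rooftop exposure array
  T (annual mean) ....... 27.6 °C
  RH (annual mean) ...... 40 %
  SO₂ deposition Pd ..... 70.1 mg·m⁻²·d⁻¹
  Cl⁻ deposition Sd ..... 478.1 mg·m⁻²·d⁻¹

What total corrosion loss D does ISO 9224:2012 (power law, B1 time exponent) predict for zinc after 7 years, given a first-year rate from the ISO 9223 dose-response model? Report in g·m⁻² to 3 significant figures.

zinc: temperature factor f = -0.071·(17.6) = -1.2496
  Pd branch = 0.0129·Pd^0.44·e^(0.046·RH+f) = 0.151 μm/a
  Cl⁻ term: 0.0175·478.1^0.57·exp(0.008·40+0.085·27.6) = 8.476
  r_corr = 0.151 + 8.476 = 8.627 μm/a
Long-term exponent b (ISO 9224 Table 2, B1) = 0.813
  D(7) = 8.627 × 7^0.813 = 8.627 × 4.865 = 41.97 μm
  Mass loss = 41.97 μm × 7.14 g/cm³ = 299.7 g·m⁻²

D(7) = 300 g·m⁻²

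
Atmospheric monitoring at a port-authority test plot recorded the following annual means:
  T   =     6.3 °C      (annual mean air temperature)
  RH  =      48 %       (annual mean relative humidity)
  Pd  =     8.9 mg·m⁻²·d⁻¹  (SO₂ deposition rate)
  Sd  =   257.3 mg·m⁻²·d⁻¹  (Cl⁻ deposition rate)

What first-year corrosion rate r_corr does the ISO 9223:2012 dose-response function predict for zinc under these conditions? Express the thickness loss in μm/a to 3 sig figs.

zinc: temperature factor f = +0.038·(-3.7) = -0.1406
  Pd branch = 0.0129·Pd^0.44·e^(0.046·RH+f) = 0.2668 μm/a
  Cl⁻ term: 0.0175·257.3^0.57·exp(0.008·48+0.085·6.3) = 1.038
  r_corr = 0.2668 + 1.038 = 1.305 μm/a

r_corr = 1.31 μm/a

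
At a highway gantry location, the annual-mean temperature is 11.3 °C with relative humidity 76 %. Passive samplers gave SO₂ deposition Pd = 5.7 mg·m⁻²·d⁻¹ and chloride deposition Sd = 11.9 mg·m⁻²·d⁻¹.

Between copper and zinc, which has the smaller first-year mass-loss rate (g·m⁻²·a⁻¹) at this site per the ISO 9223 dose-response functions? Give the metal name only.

zinc

copper: f(T) = -0.080·(T−10) [T>10 °C] = -0.1040
  SO₂ term: 0.0053·5.7^0.26·exp(0.059·76-0.1040) = 0.6653
  Cl⁻ term: 0.01025·11.9^0.27·exp(0.036·76+0.049·11.3) = 0.5368
  r_corr = 0.6653 + 0.5368 = 1.202 μm/a
  mass loss = 1.202 μm/a × 8.96 g/cm³ = 10.77 g·m⁻²·a⁻¹
zinc: T>10 °C ⇒ hinge -0.071·(11.3−10) = -0.0923
  SO₂ term: 0.0129·5.7^0.44·exp(0.046·76-0.0923) = 0.8344
  Sd branch = 0.0175·Sd^0.57·e^(0.008·RH+0.085·T) = 0.3446 μm/a
  sum: 0.8344 + 0.3446 → r_corr = 1.179 μm/a
  mass loss = 1.179 μm/a × 7.14 g/cm³ = 8.418 g·m⁻²·a⁻¹
Ordering by g·m⁻²·a⁻¹: copper (10.8) > zinc (8.42)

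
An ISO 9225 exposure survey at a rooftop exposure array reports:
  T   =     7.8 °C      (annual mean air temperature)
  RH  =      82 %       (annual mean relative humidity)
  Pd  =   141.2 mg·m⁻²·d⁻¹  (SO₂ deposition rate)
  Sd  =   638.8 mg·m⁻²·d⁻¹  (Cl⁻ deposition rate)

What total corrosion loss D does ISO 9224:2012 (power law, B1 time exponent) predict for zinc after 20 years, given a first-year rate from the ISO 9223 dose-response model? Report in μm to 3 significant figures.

zinc: f(T) = +0.038·(T−10) [T≤10 °C] = -0.0836
  Pd branch = 0.0129·Pd^0.44·e^(0.046·RH+f) = 4.554 μm/a
  Cl⁻ term: 0.0175·638.8^0.57·exp(0.008·82+0.085·7.8) = 2.6
  r_corr = 4.554 + 2.6 = 7.153 μm/a
ISO 9224: D(t) = r_corr · t^b with b = 0.813 (zinc, B1)
  D(20) = 7.153 × 20^0.813 = 7.153 × 11.42 = 81.71 μm

D(20) = 81.7 μm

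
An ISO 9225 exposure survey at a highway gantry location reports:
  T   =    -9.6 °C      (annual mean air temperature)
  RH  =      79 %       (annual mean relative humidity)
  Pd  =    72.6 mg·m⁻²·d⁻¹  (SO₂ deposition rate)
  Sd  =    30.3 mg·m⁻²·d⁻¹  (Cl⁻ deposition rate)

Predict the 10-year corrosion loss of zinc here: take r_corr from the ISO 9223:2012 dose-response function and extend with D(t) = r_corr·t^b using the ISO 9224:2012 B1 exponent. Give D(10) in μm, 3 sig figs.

D(10) = 10.6 μm

zinc: T≤10 °C ⇒ hinge +0.038·(-9.6−10) = -0.7448
  Pd branch = 0.0129·Pd^0.44·e^(0.046·RH+f) = 1.528 μm/a
  Cl⁻ term: 0.0175·30.3^0.57·exp(0.008·79+0.085·-9.6) = 0.1018
  r_corr = 1.528 + 0.1018 = 1.63 μm/a
ISO 9224: D(t) = r_corr · t^b with b = 0.813 (zinc, B1)
  D(10) = 1.63 × 10^0.813 = 1.63 × 6.501 = 10.6 μm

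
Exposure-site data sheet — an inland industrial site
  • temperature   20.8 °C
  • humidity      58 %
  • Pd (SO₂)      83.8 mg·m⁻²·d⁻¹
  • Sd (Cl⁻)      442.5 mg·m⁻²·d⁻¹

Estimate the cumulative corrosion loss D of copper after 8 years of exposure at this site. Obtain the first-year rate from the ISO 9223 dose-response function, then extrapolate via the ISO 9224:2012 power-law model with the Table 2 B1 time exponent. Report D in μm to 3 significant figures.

copper: T>10 °C ⇒ hinge -0.080·(20.8−10) = -0.8640
  SO₂ term: 0.0053·83.8^0.26·exp(0.059·58-0.8640) = 0.2164
  Sd branch = 0.01025·Sd^0.27·e^(0.036·RH+0.049·T) = 1.187 μm/a
  sum: 0.2164 + 1.187 → r_corr = 1.404 μm/a
Long-term exponent b (ISO 9224 Table 2, B1) = 0.667
  D(8) = 1.404 × 8^0.667 = 1.404 × 4.003 = 5.619 μm

D(8) = 5.62 μm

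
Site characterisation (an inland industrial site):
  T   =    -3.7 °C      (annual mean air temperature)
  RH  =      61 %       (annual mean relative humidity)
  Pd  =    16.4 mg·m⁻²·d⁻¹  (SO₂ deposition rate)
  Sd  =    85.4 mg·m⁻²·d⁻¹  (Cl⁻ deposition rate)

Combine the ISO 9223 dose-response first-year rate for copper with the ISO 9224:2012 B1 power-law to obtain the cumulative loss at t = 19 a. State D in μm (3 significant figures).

copper: T≤10 °C ⇒ hinge +0.126·(-3.7−10) = -1.7262
  SO₂ term: 0.0053·16.4^0.26·exp(0.059·61-1.7262) = 0.07136
  Sd branch = 0.01025·Sd^0.27·e^(0.036·RH+0.049·T) = 0.2554 μm/a
  r_corr = 0.07136 + 0.2554 = 0.3267 μm/a
ISO 9224: D(t) = r_corr · t^b with b = 0.667 (copper, B1)
  D(19) = 0.3267 × 19^0.667 = 0.3267 × 7.127 = 2.329 μm

D(19) = 2.33 μm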